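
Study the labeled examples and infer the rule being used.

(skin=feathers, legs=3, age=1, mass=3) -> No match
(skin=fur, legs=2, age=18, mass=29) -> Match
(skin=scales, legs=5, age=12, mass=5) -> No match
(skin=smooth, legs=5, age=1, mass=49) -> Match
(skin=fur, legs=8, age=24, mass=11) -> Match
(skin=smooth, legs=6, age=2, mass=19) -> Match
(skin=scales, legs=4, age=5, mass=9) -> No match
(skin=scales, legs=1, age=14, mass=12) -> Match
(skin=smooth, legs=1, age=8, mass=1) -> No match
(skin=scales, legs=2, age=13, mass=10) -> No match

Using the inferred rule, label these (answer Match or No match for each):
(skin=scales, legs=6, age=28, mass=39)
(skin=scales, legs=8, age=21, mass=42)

Match, Match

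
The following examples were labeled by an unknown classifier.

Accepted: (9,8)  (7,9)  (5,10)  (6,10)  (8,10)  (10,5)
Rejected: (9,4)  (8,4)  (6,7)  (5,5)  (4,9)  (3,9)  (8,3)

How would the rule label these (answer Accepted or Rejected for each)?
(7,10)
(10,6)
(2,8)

The pattern is that an item is 'Accepted' exactly when: sum ≥ 15.
(7,10): Accepted (7+10 = 17). (10,6): Accepted (10+6 = 16). (2,8): Rejected (2+8 = 10).

Accepted, Accepted, Rejected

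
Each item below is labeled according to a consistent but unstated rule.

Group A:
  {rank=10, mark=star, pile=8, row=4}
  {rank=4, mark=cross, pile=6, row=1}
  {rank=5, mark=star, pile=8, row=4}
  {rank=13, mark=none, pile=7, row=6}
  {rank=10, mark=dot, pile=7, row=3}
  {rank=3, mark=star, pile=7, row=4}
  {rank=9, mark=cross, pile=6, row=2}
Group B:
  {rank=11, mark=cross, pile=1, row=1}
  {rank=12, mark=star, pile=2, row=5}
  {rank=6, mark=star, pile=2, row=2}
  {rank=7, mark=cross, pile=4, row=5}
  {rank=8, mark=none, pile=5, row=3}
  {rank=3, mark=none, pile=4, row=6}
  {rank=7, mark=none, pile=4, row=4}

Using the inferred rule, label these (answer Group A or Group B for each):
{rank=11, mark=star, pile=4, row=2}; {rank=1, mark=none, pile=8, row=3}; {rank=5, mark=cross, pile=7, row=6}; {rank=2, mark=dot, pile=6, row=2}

The distinguishing property — pile ≥ 6 — holds for all the 'Group A' cases and none of the 'Group B' cases.
{rank=11, mark=star, pile=4, row=2}: Group B (pile = 4).
{rank=1, mark=none, pile=8, row=3}: Group A (pile = 8).
{rank=5, mark=cross, pile=7, row=6}: Group A (pile = 7).
{rank=2, mark=dot, pile=6, row=2}: Group A (pile = 6).

Group B, Group A, Group A, Group A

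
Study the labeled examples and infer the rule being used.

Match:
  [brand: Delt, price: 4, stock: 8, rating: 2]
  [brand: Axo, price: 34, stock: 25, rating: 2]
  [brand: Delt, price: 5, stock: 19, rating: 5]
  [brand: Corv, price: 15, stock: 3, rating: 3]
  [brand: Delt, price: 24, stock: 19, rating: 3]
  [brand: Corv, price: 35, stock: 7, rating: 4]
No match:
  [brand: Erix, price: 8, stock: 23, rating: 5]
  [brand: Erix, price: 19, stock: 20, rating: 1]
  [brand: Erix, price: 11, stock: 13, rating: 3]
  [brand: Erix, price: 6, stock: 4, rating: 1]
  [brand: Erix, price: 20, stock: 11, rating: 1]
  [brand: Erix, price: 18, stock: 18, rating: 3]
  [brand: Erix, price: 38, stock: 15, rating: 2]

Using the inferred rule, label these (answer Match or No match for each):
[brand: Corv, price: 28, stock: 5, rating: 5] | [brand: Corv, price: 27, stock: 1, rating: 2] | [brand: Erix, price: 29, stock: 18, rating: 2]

The common property of the 'Match' items is: brand is not Erix. No 'No match' item has it.
[brand: Corv, price: 28, stock: 5, rating: 5]: brand is Corv — checks out, so Match.
[brand: Corv, price: 27, stock: 1, rating: 2]: brand is Corv — checks out, so Match.
[brand: Erix, price: 29, stock: 18, rating: 2]: brand is Erix — doesn't match, so No match.

Match, Match, No match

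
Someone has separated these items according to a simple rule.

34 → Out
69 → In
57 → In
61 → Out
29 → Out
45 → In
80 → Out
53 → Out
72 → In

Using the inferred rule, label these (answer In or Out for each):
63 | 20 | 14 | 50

The rule appears to be: multiple of 3.
63: 63 = 3·21 — passes, so In.
20: 20 = 3·6 + 2 — doesn't qualify, so Out.
14: 14 = 3·4 + 2 — doesn't qualify, so Out.
50: 50 = 3·16 + 2 — doesn't qualify, so Out.

In, Out, Out, Out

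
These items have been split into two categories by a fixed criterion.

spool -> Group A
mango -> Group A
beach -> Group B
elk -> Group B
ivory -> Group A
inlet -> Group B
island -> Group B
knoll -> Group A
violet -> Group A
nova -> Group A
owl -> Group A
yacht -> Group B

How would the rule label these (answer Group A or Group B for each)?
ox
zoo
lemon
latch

Group A, Group A, Group A, Group B

A rule that fits every label: contains 'o' — true of each 'Group A' example, false of each 'Group B' one.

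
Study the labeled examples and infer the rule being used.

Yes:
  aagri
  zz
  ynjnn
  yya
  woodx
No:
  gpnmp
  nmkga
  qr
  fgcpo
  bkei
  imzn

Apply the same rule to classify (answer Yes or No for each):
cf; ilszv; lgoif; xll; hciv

The classifier is using: has a double letter.
cf — no doubled letter, hence No. ilszv — no doubled letter, hence No. lgoif — no doubled letter, hence No. xll — 'll' doubled, hence Yes. hciv — no doubled letter, hence No.

No, No, No, Yes, No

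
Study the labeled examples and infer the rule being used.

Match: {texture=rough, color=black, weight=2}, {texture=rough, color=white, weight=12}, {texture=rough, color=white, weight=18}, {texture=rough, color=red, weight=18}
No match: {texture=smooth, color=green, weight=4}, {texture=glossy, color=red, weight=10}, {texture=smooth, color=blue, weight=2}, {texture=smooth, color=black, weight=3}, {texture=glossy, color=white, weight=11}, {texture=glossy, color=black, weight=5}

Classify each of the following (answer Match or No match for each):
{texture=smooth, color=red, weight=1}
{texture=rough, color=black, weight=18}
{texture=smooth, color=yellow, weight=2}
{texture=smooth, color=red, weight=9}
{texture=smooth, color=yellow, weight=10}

Rule: texture is rough. This holds for each 'Match' example and fails for each 'No match' one.
{texture=smooth, color=red, weight=1}: texture is smooth — doesn't qualify, so No match. {texture=rough, color=black, weight=18}: texture is rough — matches, so Match. {texture=smooth, color=yellow, weight=2}: texture is smooth — doesn't qualify, so No match. {texture=smooth, color=red, weight=9}: texture is smooth — doesn't qualify, so No match. {texture=smooth, color=yellow, weight=10}: texture is smooth — doesn't qualify, so No match.

No match, Match, No match, No match, No match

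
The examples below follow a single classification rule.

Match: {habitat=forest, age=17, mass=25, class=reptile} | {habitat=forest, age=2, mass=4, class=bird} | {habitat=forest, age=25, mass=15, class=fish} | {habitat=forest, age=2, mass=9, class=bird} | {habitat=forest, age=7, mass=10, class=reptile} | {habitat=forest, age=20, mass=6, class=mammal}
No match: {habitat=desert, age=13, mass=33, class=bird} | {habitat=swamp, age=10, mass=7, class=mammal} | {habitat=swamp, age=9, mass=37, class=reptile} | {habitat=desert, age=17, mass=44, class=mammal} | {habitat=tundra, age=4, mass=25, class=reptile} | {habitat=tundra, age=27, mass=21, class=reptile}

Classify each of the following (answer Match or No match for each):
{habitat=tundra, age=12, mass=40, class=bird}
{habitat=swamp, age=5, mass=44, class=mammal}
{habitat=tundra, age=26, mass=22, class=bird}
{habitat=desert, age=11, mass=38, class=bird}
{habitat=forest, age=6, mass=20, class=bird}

No match, No match, No match, No match, Match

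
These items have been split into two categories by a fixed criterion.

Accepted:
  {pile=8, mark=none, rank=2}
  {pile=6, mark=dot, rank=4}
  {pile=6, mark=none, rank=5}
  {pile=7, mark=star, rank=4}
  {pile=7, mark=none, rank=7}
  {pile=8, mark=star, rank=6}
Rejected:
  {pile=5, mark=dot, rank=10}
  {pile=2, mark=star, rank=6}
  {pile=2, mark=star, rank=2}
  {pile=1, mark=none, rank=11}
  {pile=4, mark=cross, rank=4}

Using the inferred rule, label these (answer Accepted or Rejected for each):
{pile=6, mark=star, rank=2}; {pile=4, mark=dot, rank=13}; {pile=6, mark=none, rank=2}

Accepted, Rejected, Accepted

Rule: pile ≥ 6. This holds for each 'Accepted' example and fails for each 'Rejected' one.
{pile=6, mark=star, rank=2}: pile = 6, has this property → Accepted.
{pile=4, mark=dot, rank=13}: pile = 4, fails this test → Rejected.
{pile=6, mark=none, rank=2}: pile = 6, has this property → Accepted.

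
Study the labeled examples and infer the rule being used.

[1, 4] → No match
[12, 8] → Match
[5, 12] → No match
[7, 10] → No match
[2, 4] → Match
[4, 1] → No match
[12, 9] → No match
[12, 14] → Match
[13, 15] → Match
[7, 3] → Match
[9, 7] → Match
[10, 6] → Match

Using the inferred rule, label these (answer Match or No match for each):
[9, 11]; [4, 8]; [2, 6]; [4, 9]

The simplest hypothesis consistent with all the labels is: sum is even.
Match: [9, 11], since 9+11 = 20. Match: [4, 8], since 4+8 = 12. Match: [2, 6], since 2+6 = 8. No match: [4, 9], since 4+9 = 13.

Match, Match, Match, No match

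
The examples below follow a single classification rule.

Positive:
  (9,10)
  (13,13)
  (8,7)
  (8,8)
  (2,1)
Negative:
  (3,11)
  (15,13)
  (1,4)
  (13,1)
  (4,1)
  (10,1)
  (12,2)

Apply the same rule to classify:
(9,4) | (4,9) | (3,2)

Every 'Positive' example satisfies: |first − second| ≤ 1. None of the 'Negative' examples do.
Negative: (9,4), since |9−4| = 5. Negative: (4,9), since |4−9| = 5. Positive: (3,2), since |3−2| = 1.

Negative, Negative, Positive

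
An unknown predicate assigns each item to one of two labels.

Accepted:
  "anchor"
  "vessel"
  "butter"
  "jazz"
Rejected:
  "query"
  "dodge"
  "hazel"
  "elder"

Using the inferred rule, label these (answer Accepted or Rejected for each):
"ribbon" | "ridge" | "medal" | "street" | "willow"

Checking candidate rules against both groups, what survives is: even length.
"ribbon" → length 6 → Accepted.
"ridge" → length 5 → Rejected.
"medal" → length 5 → Rejected.
"street" → length 6 → Accepted.
"willow" → length 6 → Accepted.

Accepted, Rejected, Rejected, Accepted, Accepted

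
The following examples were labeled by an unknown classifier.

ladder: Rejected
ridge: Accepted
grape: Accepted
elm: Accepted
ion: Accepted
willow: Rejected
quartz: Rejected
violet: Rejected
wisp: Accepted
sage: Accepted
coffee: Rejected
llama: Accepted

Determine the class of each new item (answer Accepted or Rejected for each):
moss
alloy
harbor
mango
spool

Every 'Accepted' example satisfies: length ≤ 5. None of the 'Rejected' examples do.
Accepted: moss, since length 4.
Accepted: alloy, since length 5.
Rejected: harbor, since length 6.
Accepted: mango, since length 5.
Accepted: spool, since length 5.

Accepted, Accepted, Rejected, Accepted, Accepted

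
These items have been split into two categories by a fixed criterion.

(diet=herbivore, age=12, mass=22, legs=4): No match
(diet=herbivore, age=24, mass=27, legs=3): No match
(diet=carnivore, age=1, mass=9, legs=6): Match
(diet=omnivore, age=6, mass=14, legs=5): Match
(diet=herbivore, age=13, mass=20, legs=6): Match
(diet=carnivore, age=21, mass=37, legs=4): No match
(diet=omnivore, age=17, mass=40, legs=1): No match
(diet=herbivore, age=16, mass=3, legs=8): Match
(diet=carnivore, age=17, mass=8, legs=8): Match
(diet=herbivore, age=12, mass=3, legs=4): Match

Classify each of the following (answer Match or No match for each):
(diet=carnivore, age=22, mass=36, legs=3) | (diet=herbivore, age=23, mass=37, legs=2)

No match, No match

Every 'Match' example satisfies: mass ≤ 20. None of the 'No match' examples do.
(diet=carnivore, age=22, mass=36, legs=3) → mass = 36 → No match. (diet=herbivore, age=23, mass=37, legs=2) → mass = 37 → No match.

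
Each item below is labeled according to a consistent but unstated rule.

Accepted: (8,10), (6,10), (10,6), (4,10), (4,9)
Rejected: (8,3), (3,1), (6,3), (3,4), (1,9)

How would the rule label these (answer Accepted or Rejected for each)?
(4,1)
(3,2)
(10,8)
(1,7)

Rejected, Rejected, Accepted, Rejected

The rule appears to be: sum ≥ 13.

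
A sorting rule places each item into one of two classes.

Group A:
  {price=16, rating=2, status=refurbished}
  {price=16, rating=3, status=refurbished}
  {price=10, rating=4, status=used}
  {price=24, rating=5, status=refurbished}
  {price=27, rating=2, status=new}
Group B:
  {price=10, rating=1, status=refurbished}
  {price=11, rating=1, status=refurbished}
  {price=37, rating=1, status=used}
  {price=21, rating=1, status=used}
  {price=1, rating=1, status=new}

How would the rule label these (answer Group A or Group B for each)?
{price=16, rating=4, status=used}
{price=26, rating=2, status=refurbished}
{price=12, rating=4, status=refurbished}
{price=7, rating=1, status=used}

Group A, Group A, Group A, Group B

The pattern is that an item is 'Group A' exactly when: rating ≥ 2.
Group A: {price=16, rating=4, status=used}, since rating = 4.
Group A: {price=26, rating=2, status=refurbished}, since rating = 2.
Group A: {price=12, rating=4, status=refurbished}, since rating = 4.
Group B: {price=7, rating=1, status=used}, since rating = 1.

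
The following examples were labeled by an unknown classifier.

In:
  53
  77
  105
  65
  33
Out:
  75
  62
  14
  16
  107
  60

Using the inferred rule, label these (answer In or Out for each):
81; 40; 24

In, Out, Out

'In' ⟺ ≡ 1 (mod 4).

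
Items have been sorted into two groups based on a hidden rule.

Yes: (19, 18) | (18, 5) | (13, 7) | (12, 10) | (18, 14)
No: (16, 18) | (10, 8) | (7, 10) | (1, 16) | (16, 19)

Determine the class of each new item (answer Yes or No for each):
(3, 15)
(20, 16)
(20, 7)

No, Yes, Yes

The distinguishing property — first > second AND sum ≥ 20 — holds for all the 'Yes' cases and none of the 'No' cases.
(3, 15) → 3 < 15, 3+15 = 18 → No. (20, 16) → 20 > 16, 20+16 = 36 → Yes. (20, 7) → 20 > 7, 20+7 = 27 → Yes.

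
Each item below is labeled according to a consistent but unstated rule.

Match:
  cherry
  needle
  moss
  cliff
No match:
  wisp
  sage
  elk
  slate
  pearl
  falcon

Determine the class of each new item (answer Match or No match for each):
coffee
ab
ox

All 'Match' examples share one property — has a double letter — and every 'No match' example lacks it.

Match, No match, No match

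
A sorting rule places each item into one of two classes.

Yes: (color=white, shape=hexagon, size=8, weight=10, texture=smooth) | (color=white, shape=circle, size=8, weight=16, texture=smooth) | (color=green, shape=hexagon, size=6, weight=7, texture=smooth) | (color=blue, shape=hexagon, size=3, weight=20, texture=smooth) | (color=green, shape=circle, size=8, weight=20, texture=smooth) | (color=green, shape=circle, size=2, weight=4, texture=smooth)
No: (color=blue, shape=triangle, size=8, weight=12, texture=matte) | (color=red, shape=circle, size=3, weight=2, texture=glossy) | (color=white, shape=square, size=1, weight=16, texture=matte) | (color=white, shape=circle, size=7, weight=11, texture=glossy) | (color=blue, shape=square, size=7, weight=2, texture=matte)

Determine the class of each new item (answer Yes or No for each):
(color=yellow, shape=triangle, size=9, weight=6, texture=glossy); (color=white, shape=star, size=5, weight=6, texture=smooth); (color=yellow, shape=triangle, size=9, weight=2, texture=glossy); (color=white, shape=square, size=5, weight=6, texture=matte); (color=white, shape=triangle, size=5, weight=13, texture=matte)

No, Yes, No, No, No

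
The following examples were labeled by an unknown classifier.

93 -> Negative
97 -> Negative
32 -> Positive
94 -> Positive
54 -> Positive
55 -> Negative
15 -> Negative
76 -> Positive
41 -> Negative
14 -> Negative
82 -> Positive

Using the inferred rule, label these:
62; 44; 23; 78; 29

The common property of the 'Positive' items is: even AND at least 15. No 'Negative' item has it.
62 — 62 is even, 62 ≥ 15, hence Positive.
44 — 44 is even, 44 ≥ 15, hence Positive.
23 — 23 is odd, 23 ≥ 15, hence Negative.
78 — 78 is even, 78 ≥ 15, hence Positive.
29 — 29 is odd, 29 ≥ 15, hence Negative.

Positive, Positive, Negative, Positive, Negative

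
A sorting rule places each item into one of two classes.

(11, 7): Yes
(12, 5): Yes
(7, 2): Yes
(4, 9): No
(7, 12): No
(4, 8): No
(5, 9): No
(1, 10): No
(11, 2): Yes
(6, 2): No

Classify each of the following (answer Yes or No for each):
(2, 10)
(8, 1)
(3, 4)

No, Yes, No

Every 'Yes' example satisfies: first > second AND sum ≥ 9. None of the 'No' examples do.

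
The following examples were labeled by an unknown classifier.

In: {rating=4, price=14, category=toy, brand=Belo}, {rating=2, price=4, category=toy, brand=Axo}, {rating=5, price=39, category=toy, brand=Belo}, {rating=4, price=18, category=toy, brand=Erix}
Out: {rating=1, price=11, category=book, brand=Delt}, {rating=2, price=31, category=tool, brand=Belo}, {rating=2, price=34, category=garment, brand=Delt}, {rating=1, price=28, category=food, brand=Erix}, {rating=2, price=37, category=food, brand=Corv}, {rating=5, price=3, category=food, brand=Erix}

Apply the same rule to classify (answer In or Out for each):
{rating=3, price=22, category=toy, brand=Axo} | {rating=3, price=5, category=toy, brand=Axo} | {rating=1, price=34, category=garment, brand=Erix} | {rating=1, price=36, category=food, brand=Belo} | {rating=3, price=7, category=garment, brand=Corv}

Rule: category is toy. This holds for each 'In' example and fails for each 'Out' one.
{rating=3, price=22, category=toy, brand=Axo} — category is toy, hence In. {rating=3, price=5, category=toy, brand=Axo} — category is toy, hence In. {rating=1, price=34, category=garment, brand=Erix} — category is garment, hence Out. {rating=1, price=36, category=food, brand=Belo} — category is food, hence Out. {rating=3, price=7, category=garment, brand=Corv} — category is garment, hence Out.

In, In, Out, Out, Out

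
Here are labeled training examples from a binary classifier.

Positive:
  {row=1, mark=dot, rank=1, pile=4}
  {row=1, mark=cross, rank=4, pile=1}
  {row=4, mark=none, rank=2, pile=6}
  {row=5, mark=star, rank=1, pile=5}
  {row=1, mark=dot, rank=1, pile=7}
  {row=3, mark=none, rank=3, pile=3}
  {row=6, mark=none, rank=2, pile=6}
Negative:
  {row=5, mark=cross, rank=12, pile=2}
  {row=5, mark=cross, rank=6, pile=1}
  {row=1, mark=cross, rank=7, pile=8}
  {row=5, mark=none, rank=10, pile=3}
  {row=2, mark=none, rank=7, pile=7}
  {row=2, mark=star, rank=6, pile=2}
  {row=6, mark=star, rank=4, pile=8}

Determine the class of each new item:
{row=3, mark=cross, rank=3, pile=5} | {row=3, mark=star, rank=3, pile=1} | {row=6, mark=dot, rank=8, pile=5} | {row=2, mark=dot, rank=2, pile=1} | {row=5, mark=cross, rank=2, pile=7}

Positive, Positive, Negative, Positive, Positive

The distinguishing property — pile ≤ 7 AND rank ≤ 4 — holds for all the 'Positive' cases and none of the 'Negative' cases.
{row=3, mark=cross, rank=3, pile=5} → pile = 5, rank = 3 → Positive. {row=3, mark=star, rank=3, pile=1} → pile = 1, rank = 3 → Positive. {row=6, mark=dot, rank=8, pile=5} → pile = 5, rank = 8 → Negative. {row=2, mark=dot, rank=2, pile=1} → pile = 1, rank = 2 → Positive. {row=5, mark=cross, rank=2, pile=7} → pile = 7, rank = 2 → Positive.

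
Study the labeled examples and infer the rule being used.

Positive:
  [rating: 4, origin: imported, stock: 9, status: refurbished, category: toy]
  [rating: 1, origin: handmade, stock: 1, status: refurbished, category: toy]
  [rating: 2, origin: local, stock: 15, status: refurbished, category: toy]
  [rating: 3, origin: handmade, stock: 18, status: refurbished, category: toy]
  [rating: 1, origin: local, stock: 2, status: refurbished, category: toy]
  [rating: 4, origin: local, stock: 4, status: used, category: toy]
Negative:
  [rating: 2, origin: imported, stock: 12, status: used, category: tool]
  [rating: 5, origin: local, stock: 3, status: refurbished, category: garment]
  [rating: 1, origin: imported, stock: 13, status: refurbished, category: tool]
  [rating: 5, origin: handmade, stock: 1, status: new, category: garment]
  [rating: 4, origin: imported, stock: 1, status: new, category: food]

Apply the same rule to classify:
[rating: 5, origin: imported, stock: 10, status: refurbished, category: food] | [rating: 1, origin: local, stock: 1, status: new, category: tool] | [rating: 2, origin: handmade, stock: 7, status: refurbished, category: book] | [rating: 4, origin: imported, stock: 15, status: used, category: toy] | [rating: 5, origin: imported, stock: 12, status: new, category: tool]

Comparing the two groups points to one rule — category is toy.
[rating: 5, origin: imported, stock: 10, status: refurbished, category: food]: category is food — lacks this property, so Negative. [rating: 1, origin: local, stock: 1, status: new, category: tool]: category is tool — lacks this property, so Negative. [rating: 2, origin: handmade, stock: 7, status: refurbished, category: book]: category is book — lacks this property, so Negative. [rating: 4, origin: imported, stock: 15, status: used, category: toy]: category is toy — satisfies this, so Positive. [rating: 5, origin: imported, stock: 12, status: new, category: tool]: category is tool — lacks this property, so Negative.

Negative, Negative, Negative, Positive, Negative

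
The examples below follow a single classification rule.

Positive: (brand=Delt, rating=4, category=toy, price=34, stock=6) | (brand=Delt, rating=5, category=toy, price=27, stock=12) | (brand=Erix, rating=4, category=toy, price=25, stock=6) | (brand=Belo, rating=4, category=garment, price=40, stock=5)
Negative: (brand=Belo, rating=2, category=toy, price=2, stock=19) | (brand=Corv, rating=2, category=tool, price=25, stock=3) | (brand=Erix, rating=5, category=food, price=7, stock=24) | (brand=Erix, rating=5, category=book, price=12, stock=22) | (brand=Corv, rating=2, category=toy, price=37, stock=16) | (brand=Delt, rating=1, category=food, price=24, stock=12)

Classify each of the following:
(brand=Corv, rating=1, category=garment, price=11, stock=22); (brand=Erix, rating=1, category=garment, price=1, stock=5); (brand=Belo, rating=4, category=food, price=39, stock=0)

Negative, Negative, Positive

The simplest hypothesis consistent with all the labels is: rating ≥ 4 AND price ≥ 24.
(brand=Corv, rating=1, category=garment, price=11, stock=22): rating = 1, price = 11 — does not pass, so Negative.
(brand=Erix, rating=1, category=garment, price=1, stock=5): rating = 1, price = 1 — does not pass, so Negative.
(brand=Belo, rating=4, category=food, price=39, stock=0): rating = 4, price = 39 — fits, so Positive.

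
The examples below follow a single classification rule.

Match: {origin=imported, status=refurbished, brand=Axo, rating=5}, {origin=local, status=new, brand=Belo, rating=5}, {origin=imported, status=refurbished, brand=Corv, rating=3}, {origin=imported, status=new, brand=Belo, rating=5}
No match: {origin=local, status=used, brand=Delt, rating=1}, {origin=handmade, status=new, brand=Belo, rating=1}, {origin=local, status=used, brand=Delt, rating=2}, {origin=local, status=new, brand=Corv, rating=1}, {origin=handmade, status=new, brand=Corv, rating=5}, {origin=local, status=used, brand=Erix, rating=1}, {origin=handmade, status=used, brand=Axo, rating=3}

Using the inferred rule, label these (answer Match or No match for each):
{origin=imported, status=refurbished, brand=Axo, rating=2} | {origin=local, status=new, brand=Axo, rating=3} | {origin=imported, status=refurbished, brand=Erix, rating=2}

No match, Match, No match

All 'Match' examples share one property — origin is not handmade AND rating ≥ 3 — and every 'No match' example lacks it.
{origin=imported, status=refurbished, brand=Axo, rating=2} → origin is imported, rating = 2 → No match. {origin=local, status=new, brand=Axo, rating=3} → origin is local, rating = 3 → Match. {origin=imported, status=refurbished, brand=Erix, rating=2} → origin is imported, rating = 2 → No match.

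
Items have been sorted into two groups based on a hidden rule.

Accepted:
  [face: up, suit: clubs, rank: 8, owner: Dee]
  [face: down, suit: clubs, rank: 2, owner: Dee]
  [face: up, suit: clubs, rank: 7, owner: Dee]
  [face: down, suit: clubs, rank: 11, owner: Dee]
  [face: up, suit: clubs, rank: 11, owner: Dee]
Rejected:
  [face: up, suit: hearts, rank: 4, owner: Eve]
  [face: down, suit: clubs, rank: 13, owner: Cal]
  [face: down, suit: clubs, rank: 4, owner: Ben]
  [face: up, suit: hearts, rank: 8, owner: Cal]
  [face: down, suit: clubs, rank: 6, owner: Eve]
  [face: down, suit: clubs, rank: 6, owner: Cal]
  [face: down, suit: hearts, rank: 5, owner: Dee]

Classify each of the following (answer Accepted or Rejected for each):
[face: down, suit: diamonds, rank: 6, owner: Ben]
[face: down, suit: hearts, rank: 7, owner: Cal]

All 'Accepted' examples share one property — suit is clubs AND owner is Dee — and every 'Rejected' example lacks it.
[face: down, suit: diamonds, rank: 6, owner: Ben] → suit is diamonds, owner is Ben → Rejected. [face: down, suit: hearts, rank: 7, owner: Cal] → suit is hearts, owner is Cal → Rejected.

Rejected, Rejected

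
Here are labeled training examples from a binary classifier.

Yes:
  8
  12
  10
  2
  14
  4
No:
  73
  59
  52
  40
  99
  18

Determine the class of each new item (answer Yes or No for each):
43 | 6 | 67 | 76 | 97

The common property of the 'Yes' items is: at most 14. No 'No' item has it.

No, Yes, No, No, No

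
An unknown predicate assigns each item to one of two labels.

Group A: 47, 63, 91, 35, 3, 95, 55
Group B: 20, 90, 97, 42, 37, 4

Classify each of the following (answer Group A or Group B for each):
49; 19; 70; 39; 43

Group B, Group A, Group B, Group A, Group A

Every 'Group A' example satisfies: ≡ 3 (mod 4). None of the 'Group B' examples do.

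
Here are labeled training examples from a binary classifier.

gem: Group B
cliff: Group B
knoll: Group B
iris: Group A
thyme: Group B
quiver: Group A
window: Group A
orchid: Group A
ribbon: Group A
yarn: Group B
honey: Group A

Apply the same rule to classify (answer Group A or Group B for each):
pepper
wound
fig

Group A, Group A, Group B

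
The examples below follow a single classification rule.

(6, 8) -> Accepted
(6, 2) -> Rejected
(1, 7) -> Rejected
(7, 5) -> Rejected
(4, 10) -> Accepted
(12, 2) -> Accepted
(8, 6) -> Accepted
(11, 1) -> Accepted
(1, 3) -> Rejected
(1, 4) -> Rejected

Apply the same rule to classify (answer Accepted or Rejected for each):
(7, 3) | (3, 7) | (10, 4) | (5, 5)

Rejected, Rejected, Accepted, Rejected

The common property of the 'Accepted' items is: max ≥ 8. No 'Rejected' item has it.
(7, 3) → max 7 → Rejected.
(3, 7) → max 7 → Rejected.
(10, 4) → max 10 → Accepted.
(5, 5) → max 5 → Rejected.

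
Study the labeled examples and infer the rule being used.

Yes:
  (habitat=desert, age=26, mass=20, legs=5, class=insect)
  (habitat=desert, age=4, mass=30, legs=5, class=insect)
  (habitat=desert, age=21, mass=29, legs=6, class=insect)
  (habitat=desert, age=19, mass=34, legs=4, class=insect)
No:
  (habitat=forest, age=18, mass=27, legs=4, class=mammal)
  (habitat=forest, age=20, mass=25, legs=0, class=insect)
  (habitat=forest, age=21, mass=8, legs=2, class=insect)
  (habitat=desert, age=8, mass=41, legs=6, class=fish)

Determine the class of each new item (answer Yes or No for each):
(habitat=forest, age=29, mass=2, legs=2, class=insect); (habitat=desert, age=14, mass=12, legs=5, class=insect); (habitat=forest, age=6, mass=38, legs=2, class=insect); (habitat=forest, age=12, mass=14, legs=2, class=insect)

No, Yes, No, No

All 'Yes' examples share one property — class is insect AND habitat is desert — and every 'No' example lacks it.
(habitat=forest, age=29, mass=2, legs=2, class=insect): class is insect, habitat is forest, does not satisfy this → No. (habitat=desert, age=14, mass=12, legs=5, class=insect): class is insect, habitat is desert, satisfies this → Yes. (habitat=forest, age=6, mass=38, legs=2, class=insect): class is insect, habitat is forest, does not satisfy this → No. (habitat=forest, age=12, mass=14, legs=2, class=insect): class is insect, habitat is forest, does not satisfy this → No.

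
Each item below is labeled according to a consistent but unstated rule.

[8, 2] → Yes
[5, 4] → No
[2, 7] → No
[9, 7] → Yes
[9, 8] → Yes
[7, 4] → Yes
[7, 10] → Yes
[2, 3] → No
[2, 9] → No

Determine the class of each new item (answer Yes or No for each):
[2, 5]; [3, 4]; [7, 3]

No, No, Yes

The common property of the 'Yes' items is: first ≥ 7. No 'No' item has it.
[2, 5] → first 2 → No. [3, 4] → first 3 → No. [7, 3] → first 7 → Yes.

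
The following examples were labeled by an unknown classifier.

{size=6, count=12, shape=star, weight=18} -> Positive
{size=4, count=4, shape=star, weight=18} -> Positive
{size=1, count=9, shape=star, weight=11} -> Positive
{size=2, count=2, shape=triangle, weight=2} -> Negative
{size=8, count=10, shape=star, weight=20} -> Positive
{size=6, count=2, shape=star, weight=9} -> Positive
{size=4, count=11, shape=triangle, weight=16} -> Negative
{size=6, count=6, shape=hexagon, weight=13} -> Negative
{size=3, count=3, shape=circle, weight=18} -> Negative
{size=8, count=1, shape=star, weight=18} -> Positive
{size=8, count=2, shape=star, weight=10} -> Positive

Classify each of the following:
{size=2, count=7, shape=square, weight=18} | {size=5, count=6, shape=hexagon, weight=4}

The simplest hypothesis consistent with all the labels is: shape is star.
{size=2, count=7, shape=square, weight=18}: shape is square — doesn't qualify, so Negative.
{size=5, count=6, shape=hexagon, weight=4}: shape is hexagon — doesn't qualify, so Negative.

Negative, Negative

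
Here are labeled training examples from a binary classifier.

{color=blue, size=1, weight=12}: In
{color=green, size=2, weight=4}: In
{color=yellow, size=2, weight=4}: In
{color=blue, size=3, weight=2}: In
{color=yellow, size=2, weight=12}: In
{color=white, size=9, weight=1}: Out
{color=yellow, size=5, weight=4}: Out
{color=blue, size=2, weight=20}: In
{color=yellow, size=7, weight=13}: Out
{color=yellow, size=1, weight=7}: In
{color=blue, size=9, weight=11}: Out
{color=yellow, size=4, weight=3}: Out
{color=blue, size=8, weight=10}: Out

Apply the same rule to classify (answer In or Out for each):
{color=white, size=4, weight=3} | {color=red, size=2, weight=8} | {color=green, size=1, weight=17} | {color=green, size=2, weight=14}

Out, In, In, In

The rule appears to be: size ≤ 3.
{color=white, size=4, weight=3} — size = 4, hence Out.
{color=red, size=2, weight=8} — size = 2, hence In.
{color=green, size=1, weight=17} — size = 1, hence In.
{color=green, size=2, weight=14} — size = 2, hence In.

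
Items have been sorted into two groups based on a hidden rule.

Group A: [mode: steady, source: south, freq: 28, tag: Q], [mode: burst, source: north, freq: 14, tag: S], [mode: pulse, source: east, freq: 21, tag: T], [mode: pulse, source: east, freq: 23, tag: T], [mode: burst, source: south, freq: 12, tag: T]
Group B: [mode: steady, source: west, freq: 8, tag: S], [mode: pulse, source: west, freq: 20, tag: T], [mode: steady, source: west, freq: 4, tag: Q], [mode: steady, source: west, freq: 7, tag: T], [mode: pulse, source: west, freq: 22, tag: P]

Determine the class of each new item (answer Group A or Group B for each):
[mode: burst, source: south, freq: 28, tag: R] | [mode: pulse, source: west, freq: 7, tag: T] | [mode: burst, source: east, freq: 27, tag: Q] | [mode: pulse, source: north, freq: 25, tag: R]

Group A, Group B, Group A, Group A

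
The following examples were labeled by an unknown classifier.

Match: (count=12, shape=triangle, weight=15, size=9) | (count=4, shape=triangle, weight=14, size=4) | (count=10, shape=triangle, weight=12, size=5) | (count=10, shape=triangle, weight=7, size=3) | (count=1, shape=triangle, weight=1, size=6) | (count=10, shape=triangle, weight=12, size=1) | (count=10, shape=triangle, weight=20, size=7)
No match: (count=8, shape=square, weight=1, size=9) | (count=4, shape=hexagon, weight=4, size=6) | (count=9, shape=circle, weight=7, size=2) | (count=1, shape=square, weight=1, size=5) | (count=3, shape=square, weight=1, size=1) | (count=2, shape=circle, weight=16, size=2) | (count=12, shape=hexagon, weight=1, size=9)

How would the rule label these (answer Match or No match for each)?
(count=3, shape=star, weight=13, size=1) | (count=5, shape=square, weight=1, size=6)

No match, No match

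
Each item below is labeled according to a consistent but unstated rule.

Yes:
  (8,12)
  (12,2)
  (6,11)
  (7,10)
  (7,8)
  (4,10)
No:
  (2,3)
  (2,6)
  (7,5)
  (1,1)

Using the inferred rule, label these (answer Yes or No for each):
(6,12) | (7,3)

Yes, No

Every 'Yes' example satisfies: sum ≥ 14. None of the 'No' examples do.
Yes: (6,12), since 6+12 = 18. No: (7,3), since 7+3 = 10.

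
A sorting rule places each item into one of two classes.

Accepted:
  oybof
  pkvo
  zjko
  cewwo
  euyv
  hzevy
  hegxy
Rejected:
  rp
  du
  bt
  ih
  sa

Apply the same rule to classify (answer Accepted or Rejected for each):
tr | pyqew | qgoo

The classifier is using: length ≥ 4.
tr: Rejected (length 2).
pyqew: Accepted (length 5).
qgoo: Accepted (length 4).

Rejected, Accepted, Accepted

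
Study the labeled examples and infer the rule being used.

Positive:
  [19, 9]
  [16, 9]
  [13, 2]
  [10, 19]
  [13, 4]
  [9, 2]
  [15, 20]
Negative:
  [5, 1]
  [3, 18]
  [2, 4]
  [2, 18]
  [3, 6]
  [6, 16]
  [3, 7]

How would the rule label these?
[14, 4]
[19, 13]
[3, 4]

The simplest hypothesis consistent with all the labels is: first ≥ 7.

Positive, Positive, Negative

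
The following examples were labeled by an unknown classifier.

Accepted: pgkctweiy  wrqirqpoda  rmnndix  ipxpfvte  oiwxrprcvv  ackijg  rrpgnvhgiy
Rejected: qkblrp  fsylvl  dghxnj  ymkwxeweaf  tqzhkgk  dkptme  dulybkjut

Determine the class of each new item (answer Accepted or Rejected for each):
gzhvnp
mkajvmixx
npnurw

Rejected, Accepted, Rejected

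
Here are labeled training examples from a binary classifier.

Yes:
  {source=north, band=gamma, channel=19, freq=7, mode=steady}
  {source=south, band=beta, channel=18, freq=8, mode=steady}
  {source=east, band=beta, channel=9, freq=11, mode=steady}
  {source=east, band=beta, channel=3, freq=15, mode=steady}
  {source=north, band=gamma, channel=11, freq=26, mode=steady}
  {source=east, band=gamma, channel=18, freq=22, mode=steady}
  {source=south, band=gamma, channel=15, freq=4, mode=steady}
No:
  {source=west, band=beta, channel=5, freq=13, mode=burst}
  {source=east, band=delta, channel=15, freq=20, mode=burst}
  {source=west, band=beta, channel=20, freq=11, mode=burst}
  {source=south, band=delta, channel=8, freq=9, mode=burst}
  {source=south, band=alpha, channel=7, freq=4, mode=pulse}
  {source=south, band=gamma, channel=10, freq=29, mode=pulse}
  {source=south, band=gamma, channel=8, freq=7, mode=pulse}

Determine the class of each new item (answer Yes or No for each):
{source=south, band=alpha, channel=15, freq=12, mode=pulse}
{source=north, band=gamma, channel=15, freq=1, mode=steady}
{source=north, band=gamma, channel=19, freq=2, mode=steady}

No, Yes, Yes

Comparing the two groups points to one rule — mode is steady.
{source=south, band=alpha, channel=15, freq=12, mode=pulse}: mode is pulse — does not pass, so No. {source=north, band=gamma, channel=15, freq=1, mode=steady}: mode is steady — has this property, so Yes. {source=north, band=gamma, channel=19, freq=2, mode=steady}: mode is steady — has this property, so Yes.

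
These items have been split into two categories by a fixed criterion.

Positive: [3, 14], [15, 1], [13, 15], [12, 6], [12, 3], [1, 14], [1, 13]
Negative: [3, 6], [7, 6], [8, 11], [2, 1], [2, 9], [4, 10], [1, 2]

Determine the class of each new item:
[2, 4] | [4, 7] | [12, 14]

'Positive' ⟺ max ≥ 12.
[2, 4] → max 4 → Negative.
[4, 7] → max 7 → Negative.
[12, 14] → max 14 → Positive.

Negative, Negative, Positive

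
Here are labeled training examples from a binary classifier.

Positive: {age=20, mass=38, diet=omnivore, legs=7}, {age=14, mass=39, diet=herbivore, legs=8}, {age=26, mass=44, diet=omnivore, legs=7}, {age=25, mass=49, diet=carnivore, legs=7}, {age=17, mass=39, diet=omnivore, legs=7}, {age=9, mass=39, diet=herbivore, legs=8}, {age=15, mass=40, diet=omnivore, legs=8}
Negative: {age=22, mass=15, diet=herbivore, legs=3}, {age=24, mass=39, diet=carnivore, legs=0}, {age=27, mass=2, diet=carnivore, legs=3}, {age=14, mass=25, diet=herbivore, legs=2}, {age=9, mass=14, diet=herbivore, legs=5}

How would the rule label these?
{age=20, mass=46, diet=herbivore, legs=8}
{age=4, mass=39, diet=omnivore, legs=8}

Positive, Positive

The pattern is that an item is 'Positive' exactly when: legs ≥ 7.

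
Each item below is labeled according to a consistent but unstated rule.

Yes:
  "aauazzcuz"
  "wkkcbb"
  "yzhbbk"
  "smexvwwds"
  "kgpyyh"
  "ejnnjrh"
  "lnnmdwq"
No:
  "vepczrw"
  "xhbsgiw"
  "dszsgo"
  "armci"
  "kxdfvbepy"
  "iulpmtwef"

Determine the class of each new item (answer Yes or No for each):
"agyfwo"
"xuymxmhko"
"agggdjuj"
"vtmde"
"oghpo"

No, No, Yes, No, No

The common property of the 'Yes' items is: has a double letter. No 'No' item has it.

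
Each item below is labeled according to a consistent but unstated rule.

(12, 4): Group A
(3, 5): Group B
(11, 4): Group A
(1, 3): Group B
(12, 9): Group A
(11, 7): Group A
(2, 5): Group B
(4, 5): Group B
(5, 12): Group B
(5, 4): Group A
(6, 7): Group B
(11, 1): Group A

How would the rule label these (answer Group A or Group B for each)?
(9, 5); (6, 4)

One predicate separates the groups cleanly: first > second.
(9, 5): Group A (9 > 5).
(6, 4): Group A (6 > 4).

Group A, Group A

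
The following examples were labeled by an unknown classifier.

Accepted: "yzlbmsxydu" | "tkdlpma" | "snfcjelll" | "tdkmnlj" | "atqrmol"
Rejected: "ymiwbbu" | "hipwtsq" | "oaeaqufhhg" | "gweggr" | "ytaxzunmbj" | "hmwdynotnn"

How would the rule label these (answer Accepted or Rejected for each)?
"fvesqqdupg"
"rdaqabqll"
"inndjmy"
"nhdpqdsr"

'Accepted' ⟺ contains 'l'.

Rejected, Accepted, Rejected, Rejected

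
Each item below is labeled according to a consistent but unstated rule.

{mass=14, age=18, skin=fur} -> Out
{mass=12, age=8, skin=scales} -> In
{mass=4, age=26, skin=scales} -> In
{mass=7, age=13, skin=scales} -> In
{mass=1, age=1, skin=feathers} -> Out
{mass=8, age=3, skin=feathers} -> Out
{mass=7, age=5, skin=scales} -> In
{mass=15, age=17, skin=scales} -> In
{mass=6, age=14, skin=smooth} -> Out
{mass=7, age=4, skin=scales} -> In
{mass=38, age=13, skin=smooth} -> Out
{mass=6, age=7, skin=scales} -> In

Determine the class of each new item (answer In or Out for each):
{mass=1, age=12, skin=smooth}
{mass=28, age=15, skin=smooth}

Out, Out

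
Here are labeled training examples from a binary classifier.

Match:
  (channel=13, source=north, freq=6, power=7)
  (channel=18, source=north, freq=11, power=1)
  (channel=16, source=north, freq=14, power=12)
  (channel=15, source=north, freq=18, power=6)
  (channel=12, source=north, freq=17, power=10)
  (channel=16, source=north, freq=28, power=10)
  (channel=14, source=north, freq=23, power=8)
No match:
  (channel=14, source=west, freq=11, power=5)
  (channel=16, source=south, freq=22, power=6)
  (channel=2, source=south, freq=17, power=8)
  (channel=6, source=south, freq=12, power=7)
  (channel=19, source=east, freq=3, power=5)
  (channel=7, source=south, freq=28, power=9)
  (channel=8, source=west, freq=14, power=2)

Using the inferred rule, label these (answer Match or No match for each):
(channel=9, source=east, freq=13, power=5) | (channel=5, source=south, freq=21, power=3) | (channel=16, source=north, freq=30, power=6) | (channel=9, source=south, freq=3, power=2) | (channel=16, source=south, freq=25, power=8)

The simplest hypothesis consistent with all the labels is: source is north.

No match, No match, Match, No match, No match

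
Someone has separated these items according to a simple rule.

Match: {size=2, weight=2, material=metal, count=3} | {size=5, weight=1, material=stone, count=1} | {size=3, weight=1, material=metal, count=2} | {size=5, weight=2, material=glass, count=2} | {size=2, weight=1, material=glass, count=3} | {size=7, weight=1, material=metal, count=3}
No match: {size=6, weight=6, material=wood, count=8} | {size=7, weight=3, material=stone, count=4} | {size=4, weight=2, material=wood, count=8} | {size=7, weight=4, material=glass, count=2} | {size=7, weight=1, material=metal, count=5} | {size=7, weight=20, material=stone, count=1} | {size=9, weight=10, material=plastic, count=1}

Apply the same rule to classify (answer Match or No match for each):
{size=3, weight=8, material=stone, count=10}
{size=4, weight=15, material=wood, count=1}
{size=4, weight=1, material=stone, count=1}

The distinguishing property — weight ≤ 2 AND count ≤ 3 — holds for all the 'Match' cases and none of the 'No match' cases.

No match, No match, Match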